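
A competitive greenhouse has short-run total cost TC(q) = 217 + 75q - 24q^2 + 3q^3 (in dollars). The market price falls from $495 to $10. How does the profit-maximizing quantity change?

AVC = 75 - 24q + 3q^2, minimized at q = 4 where min AVC = $27. MC = 75 - 48q + 9q^2.
At P = $495 ≥ min AVC, set P = MC on the rising branch: q = 10.
At P = $10 < min AVC = $27, price no longer covers variable cost at any output, so the firm shuts down: q = 0.

Output falls from 10 to 0 (the firm shuts down)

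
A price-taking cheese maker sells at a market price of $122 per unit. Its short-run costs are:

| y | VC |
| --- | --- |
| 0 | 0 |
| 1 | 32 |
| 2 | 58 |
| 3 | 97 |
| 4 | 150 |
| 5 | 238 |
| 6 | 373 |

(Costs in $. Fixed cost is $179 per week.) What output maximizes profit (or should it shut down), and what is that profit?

y = 5; profit = $193

Profit at each row (π = 122y − TC): y=0: -179; y=1: -89; y=2: 7; y=3: 90; y=4: 159; y=5: 193; y=6: 180.
Profit is maximized at y = 5. AVC there is 238/5 = $47.60 ≤ P, so producing beats shutting down (which would give -$179).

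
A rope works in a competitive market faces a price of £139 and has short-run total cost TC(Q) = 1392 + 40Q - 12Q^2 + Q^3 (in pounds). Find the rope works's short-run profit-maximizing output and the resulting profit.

AVC = 40 - 12Q + Q^2 has its minimum £4 at Q = 6; price £139 clears that bar, so the firm operates.
With MC = 40 - 24Q + 3Q^2, P = MC on the upward-sloping part at Q* = 11.
TR = 139·11 = 1529. TC = 1392 + 319 = 1711. Profit = 1529 − 1711 = -£182.
Shutting down would mean losing the fixed cost of £1392, so operating at a loss of £182 is better by £1210.

Profit = -£182 at Q = 11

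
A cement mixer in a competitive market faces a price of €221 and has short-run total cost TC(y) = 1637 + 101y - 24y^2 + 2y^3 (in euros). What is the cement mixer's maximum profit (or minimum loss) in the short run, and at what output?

Profit = -€37 at y = 10

AVC = 101 - 24y + 2y^2; min AVC = €29 at y = 6. Since P = €221 ≥ min AVC, the firm produces.
With MC = 101 - 48y + 6y^2, P = MC on the upward-sloping part at y* = 10.
TR = 221·10 = 2210. TC = 1637 + 610 = 2247. Profit = 2210 − 2247 = -€37.
Shutting down would mean losing the fixed cost of €1637, so operating at a loss of €37 is better by €1600.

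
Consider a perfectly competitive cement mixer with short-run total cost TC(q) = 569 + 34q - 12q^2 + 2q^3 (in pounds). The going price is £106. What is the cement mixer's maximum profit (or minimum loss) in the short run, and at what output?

AVC = 34 - 12q + 2q^2; min AVC = £16 at q = 3. Since P = £106 ≥ min AVC, the firm produces.
MC = 34 - 24q + 6q^2. Setting P = MC and taking the root on the rising branch gives q* = 6.
TR = 106·6 = 636. TC = 569 + 204 = 773. Profit = 636 − 773 = -£137.
That loss of £137 beats the £569 the firm would lose by shutting down; producing recovers £432 of fixed cost.

Profit = -£137 at q = 6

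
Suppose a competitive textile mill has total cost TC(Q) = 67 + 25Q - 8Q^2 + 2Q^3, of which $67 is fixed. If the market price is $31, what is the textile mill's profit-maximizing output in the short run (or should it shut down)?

Variable cost is VC = 25Q - 8Q^2 + 2Q^3, so AVC = VC/Q = 25 - 8Q + 2Q^2 and MC = dTC/dQ = 25 - 16Q + 6Q^2.
The AVC parabola has its vertex at Q = 8/4 = 2, where AVC = 25 - 8·2 + 2·2^2 = $17.
Because $31 ≥ $17, revenue can cover variable cost; the firm operates.
P = MC gives -6 - 16Q + 6Q^2 = 0, with roots -1/3 and 3. Take the larger (rising MC): Q* = 3.
Check: AVC at Q = 3 is $19 ≤ P, so revenue covers variable cost.
Profit = P·Q − TC = 31·3 − 124 = -$31, a loss, but smaller than the $67 fixed cost the firm would lose by shutting down.

Produce at Q = 3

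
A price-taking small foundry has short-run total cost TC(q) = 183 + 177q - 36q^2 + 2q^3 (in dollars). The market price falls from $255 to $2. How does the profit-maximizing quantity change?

Output falls from 13 to 0 (the firm shuts down)

AVC = 177 - 36q + 2q^2, minimized at q = 9 where min AVC = $15. MC = 177 - 72q + 6q^2.
At P = $255 ≥ min AVC, set P = MC on the rising branch: q = 13.
At P = $2 < min AVC = $15, price no longer covers variable cost at any output, so the firm shuts down: q = 0.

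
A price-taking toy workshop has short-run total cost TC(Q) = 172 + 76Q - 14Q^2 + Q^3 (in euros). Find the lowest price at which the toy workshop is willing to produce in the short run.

€27 per unit

Short-run supply begins at min AVC. From VC = 76Q - 14Q^2 + Q^3, AVC = 76 - 14Q + Q^2.
dAVC/dQ = -14 + 2Q = 0 gives Q = 7. min AVC = 76 - 14·7 + 7^2 = 27.
So the shutdown price is €27.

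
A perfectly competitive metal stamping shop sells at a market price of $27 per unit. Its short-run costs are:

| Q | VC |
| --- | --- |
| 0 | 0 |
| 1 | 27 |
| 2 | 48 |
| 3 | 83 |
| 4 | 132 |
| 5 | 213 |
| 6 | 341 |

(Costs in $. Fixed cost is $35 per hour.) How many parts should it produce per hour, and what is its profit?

Q = 2; profit = -$29

Profit at each row (π = 27Q − TC): Q=0: -35; Q=1: -35; Q=2: -29; Q=3: -37; Q=4: -59; Q=5: -113; Q=6: -214.
Profit is maximized at Q = 2. AVC there is 48/2 = $24 ≤ P, so producing beats shutting down (which would give -$35).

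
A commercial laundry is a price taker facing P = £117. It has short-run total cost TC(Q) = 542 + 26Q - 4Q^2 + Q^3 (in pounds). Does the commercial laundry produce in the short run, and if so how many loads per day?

Produce at Q = 7

From TC, MC = TC'(Q) = 26 - 8Q + 3Q^2 and AVC = VC/Q = 26 - 4Q + Q^2.
AVC is minimized where dAVC/dQ = -4 + 2Q = 0, at Q = 2; min AVC = 26 - 4·2 + 2^2 = £22.
P = £117 exceeds min AVC = £22, so the firm stays open.
Solving P = MC: -91 - 8Q + 3Q^2 = 0 ⇒ Q = -13/3 or 7. On the upward-sloping branch, Q* = 7.
Check: AVC at Q = 7 is £47 ≤ P, so revenue covers variable cost.
Profit = P·Q − TC = 117·7 − 871 = -£52, a loss, but smaller than the £542 fixed cost the firm would lose by shutting down.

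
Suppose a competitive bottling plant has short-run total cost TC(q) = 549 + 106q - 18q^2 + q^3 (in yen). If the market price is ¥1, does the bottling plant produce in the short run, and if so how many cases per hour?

From TC, MC = TC'(q) = 106 - 36q + 3q^2 and AVC = VC/q = 106 - 18q + q^2.
AVC is minimized where dAVC/dq = -18 + 2q = 0, at q = 9; min AVC = 106 - 18·9 + 9^2 = ¥25.
With P < min AVC (¥1 < ¥25), every unit sold adds to the loss.
Shutting down limits the loss to fixed cost, ¥549.

Shut down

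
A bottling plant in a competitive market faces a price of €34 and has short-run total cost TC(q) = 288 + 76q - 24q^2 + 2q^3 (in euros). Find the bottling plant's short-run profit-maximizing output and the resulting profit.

Profit = -€92 at q = 7

AVC = 76 - 24q + 2q^2 has its minimum €4 at q = 6; price €34 clears that bar, so the firm operates.
MC = 76 - 48q + 6q^2. Setting P = MC and taking the root on the rising branch gives q* = 7.
TR = 34·7 = 238. TC = 288 + 42 = 330. Profit = 238 − 330 = -€92.
By producing, the firm covers all variable cost plus €196 of fixed cost; shutting down would lose the full €288.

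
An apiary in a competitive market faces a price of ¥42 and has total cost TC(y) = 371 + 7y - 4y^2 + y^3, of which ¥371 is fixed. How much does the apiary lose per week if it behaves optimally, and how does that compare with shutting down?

Profit = -¥221 at y = 5

AVC = 7 - 4y + y^2; min AVC = ¥3 at y = 2. Since P = ¥42 ≥ min AVC, the firm produces.
With MC = 7 - 8y + 3y^2, P = MC on the upward-sloping part at y* = 5.
TR = 42·5 = 210. TC = 371 + 60 = 431. Profit = 210 − 431 = -¥221.
Shutting down would mean losing the fixed cost of ¥371, so operating at a loss of ¥221 is better by ¥150.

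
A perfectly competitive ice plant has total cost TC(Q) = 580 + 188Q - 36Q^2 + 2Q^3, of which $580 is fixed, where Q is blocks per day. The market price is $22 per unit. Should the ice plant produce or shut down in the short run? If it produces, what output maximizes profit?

Shut down

Strip out fixed cost: VC = 188Q - 36Q^2 + 2Q^3. Then AVC = 188 - 36Q + 2Q^2 and MC = 188 - 72Q + 6Q^2.
AVC hits its minimum where MC = AVC, at Q = 9, giving min AVC = 188 - 36·9 + 2·9^2 = $26.
Since P = $22 < min AVC = $26, price fails to cover variable cost at any output.
Best response: produce nothing and absorb the $580 fixed cost.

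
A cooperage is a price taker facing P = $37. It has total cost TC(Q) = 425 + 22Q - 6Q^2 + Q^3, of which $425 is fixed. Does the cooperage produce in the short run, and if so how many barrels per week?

Produce at Q = 5

Variable cost is VC = 22Q - 6Q^2 + Q^3, so AVC = VC/Q = 22 - 6Q + Q^2 and MC = dTC/dQ = 22 - 12Q + 3Q^2.
The AVC parabola has its vertex at Q = 6/2 = 3, where AVC = 22 - 6·3 + 3^2 = $13.
P = $37 exceeds min AVC = $13, so the firm stays open.
Set P = MC: 37 = 22 - 12Q + 3Q^2 → -15 - 12Q + 3Q^2 = 0. The roots are Q = -1 and Q = 5; the profit-maximizing output is on the rising part of MC, so Q* = 5.
Check: AVC at Q = 5 is $17 ≤ P, so revenue covers variable cost.
Profit = P·Q − TC = 37·5 − 510 = -$325, a loss, but smaller than the $425 fixed cost the firm would lose by shutting down.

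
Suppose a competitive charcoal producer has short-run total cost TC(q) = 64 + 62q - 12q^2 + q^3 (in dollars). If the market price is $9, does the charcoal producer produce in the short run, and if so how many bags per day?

From TC, MC = TC'(q) = 62 - 24q + 3q^2 and AVC = VC/q = 62 - 12q + q^2.
AVC hits its minimum where MC = AVC, at q = 6, giving min AVC = 62 - 12·6 + 6^2 = $26.
With P < min AVC ($9 < $26), every unit sold adds to the loss.
Shutting down limits the loss to fixed cost, $64.

Shut down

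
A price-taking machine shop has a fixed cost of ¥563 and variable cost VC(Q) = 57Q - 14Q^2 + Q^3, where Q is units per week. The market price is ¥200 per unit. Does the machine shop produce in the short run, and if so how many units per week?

Produce at Q = 13

Variable cost is VC = 57Q - 14Q^2 + Q^3, so AVC = VC/Q = 57 - 14Q + Q^2 and MC = dTC/dQ = 57 - 28Q + 3Q^2.
AVC is minimized where dAVC/dQ = -14 + 2Q = 0, at Q = 7; min AVC = 57 - 14·7 + 7^2 = ¥8.
Because ¥200 ≥ ¥8, revenue can cover variable cost; the firm operates.
P = MC gives -143 - 28Q + 3Q^2 = 0, with roots -11/3 and 13. Take the larger (rising MC): Q* = 13.
Check: AVC at Q = 13 is ¥44 ≤ P, so revenue covers variable cost.
Profit = P·Q − TC = 200·13 − 1135 = ¥1465.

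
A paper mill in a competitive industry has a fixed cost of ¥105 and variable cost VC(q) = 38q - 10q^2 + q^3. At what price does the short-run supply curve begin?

The shutdown price is the minimum of AVC. VC = 38q - 10q^2 + q^3, so AVC = 38 - 10q + q^2.
dAVC/dq = -10 + 2q = 0 gives q = 5. min AVC = 38 - 10·5 + 5^2 = 13.
The firm shuts down for any P below ¥13.

¥13 per unit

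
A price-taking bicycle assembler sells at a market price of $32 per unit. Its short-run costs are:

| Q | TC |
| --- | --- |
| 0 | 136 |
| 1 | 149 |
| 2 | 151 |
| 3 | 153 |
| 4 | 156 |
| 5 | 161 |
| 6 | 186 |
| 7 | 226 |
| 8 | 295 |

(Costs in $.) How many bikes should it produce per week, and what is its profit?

Profit at each row (π = 32Q − TC): Q=0: -136; Q=1: -117; Q=2: -87; Q=3: -57; Q=4: -28; Q=5: -1; Q=6: 6; Q=7: -2; Q=8: -39.
Profit is maximized at Q = 6. AVC there is 50/6 = $8.33 ≤ P, so producing beats shutting down (which would give -$136).

Q = 6; profit = $6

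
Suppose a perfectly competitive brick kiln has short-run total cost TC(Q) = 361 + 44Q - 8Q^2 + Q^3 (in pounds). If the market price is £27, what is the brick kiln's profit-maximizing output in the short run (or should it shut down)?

Shut down

Variable cost is VC = 44Q - 8Q^2 + Q^3, so AVC = VC/Q = 44 - 8Q + Q^2 and MC = dTC/dQ = 44 - 16Q + 3Q^2.
AVC is minimized where dAVC/dQ = -8 + 2Q = 0, at Q = 4; min AVC = 44 - 8·4 + 4^2 = £28.
With P < min AVC (£27 < £28), every unit sold adds to the loss.
Best response: produce nothing and absorb the £361 fixed cost.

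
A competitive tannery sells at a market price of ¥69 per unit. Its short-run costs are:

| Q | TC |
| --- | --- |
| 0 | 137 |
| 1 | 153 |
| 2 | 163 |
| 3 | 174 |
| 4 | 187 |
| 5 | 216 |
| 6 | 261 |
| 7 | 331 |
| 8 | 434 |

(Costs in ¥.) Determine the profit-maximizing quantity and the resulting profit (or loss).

Q = 6; profit = ¥153

Compute π = P·Q − TC at each output: Q=0: -137; Q=1: -84; Q=2: -25; Q=3: 33; Q=4: 89; Q=5: 129; Q=6: 153; Q=7: 152; Q=8: 118.
Profit is maximized at Q = 6. AVC there is 124/6 = ¥20.67 ≤ P, so producing beats shutting down (which would give -¥137).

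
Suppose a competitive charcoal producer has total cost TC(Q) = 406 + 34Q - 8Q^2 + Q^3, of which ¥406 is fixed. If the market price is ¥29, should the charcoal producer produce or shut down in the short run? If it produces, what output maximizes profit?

Produce at Q = 5

Variable cost is VC = 34Q - 8Q^2 + Q^3, so AVC = VC/Q = 34 - 8Q + Q^2 and MC = dTC/dQ = 34 - 16Q + 3Q^2.
The AVC parabola has its vertex at Q = 8/2 = 4, where AVC = 34 - 8·4 + 4^2 = ¥18.
P = ¥29 exceeds min AVC = ¥18, so the firm stays open.
P = MC gives 5 - 16Q + 3Q^2 = 0, with roots 1/3 and 5. Take the larger (rising MC): Q* = 5.
Check: AVC at Q = 5 is ¥19 ≤ P, so revenue covers variable cost.
Profit = P·Q − TC = 29·5 − 501 = -¥356, a loss, but smaller than the ¥406 fixed cost the firm would lose by shutting down.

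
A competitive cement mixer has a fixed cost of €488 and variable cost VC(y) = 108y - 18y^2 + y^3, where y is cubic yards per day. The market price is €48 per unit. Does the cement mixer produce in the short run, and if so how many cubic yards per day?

Strip out fixed cost: VC = 108y - 18y^2 + y^3. Then AVC = 108 - 18y + y^2 and MC = 108 - 36y + 3y^2.
The AVC parabola has its vertex at y = 18/2 = 9, where AVC = 108 - 18·9 + 9^2 = €27.
P = €48 exceeds min AVC = €27, so the firm stays open.
P = MC gives 60 - 36y + 3y^2 = 0, with roots 2 and 10. Take the larger (rising MC): y* = 10.
Check: AVC at y = 10 is €28 ≤ P, so revenue covers variable cost.
Profit = P·y − TC = 48·10 − 768 = -€288, a loss, but smaller than the €488 fixed cost the firm would lose by shutting down.

Produce at y = 10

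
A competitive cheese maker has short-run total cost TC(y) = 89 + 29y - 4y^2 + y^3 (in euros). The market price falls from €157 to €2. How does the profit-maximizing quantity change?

Output falls from 8 to 0 (the firm shuts down)

MC = 29 - 8y + 3y^2; the shutdown threshold is min AVC = €25 (at y = 2).
At P = €157 ≥ min AVC, set P = MC on the rising branch: y = 8.
At P = €2 < min AVC = €25, price no longer covers variable cost at any output, so the firm shuts down: y = 0.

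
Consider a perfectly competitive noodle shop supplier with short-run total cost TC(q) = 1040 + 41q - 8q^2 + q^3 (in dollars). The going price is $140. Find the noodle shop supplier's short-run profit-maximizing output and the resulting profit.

AVC = 41 - 8q + q^2; min AVC = $25 at q = 4. Since P = $140 ≥ min AVC, the firm produces.
MC = 41 - 16q + 3q^2. Setting P = MC and taking the root on the rising branch gives q* = 9.
TR = 140·9 = 1260. TC = 1040 + 450 = 1490. Profit = 1260 − 1490 = -$230.
By producing, the firm covers all variable cost plus $810 of fixed cost; shutting down would lose the full $1040.

Profit = -$230 at q = 9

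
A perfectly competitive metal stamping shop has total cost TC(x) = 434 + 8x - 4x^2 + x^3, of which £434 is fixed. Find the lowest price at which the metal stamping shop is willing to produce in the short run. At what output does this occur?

The firm shuts down when price falls below the minimum of average variable cost. AVC = VC/x = 8 - 4x + x^2.
At the minimum of AVC, MC = AVC. MC = 8 - 8x + 3x^2; setting MC = AVC gives 2x^2 - 4x = 0, so x = 2. min AVC = 4.
The firm shuts down for any P below £4.

£4 per unit, at x = 2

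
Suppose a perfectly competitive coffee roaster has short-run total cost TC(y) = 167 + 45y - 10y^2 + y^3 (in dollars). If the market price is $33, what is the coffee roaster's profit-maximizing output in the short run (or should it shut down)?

Produce at y = 6

Variable cost is VC = 45y - 10y^2 + y^3, so AVC = VC/y = 45 - 10y + y^2 and MC = dTC/dy = 45 - 20y + 3y^2.
The AVC parabola has its vertex at y = 10/2 = 5, where AVC = 45 - 10·5 + 5^2 = $20.
Since P = $33 ≥ min AVC = $20, price covers variable cost and the firm should produce.
Set P = MC: 33 = 45 - 20y + 3y^2 → 12 - 20y + 3y^2 = 0. The roots are y = 2/3 and y = 6; the profit-maximizing output is on the rising part of MC, so y* = 6.
Check: AVC at y = 6 is $21 ≤ P, so revenue covers variable cost.
Profit = P·y − TC = 33·6 − 293 = -$95, a loss, but smaller than the $167 fixed cost the firm would lose by shutting down.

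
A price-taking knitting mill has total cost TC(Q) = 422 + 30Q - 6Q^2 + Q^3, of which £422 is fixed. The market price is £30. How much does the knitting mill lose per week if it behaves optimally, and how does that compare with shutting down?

Profit = -£390 at Q = 4

AVC = 30 - 6Q + Q^2; min AVC = £21 at Q = 3. Since P = £30 ≥ min AVC, the firm produces.
MC = 30 - 12Q + 3Q^2. Setting P = MC and taking the root on the rising branch gives Q* = 4.
TR = 30·4 = 120. TC = 422 + 88 = 510. Profit = 120 − 510 = -£390.
That loss of £390 beats the £422 the firm would lose by shutting down; producing recovers £32 of fixed cost.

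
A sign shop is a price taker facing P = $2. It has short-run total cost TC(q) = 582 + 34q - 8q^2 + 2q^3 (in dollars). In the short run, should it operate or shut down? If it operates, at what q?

Strip out fixed cost: VC = 34q - 8q^2 + 2q^3. Then AVC = 34 - 8q + 2q^2 and MC = 34 - 16q + 6q^2.
AVC hits its minimum where MC = AVC, at q = 2, giving min AVC = 34 - 8·2 + 2·2^2 = $26.
With P < min AVC ($2 < $26), every unit sold adds to the loss.
The firm minimizes its loss by shutting down and losing only its fixed cost of $582.

Shut down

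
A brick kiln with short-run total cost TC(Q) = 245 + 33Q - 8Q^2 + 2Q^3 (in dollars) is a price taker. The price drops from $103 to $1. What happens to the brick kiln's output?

Output falls from 5 to 0 (the firm shuts down)

MC = 33 - 16Q + 6Q^2; the shutdown threshold is min AVC = $25 (at Q = 2).
At P = $103 ≥ min AVC, set P = MC on the rising branch: Q = 5.
At P = $1 < min AVC = $25, price no longer covers variable cost at any output, so the firm shuts down: Q = 0.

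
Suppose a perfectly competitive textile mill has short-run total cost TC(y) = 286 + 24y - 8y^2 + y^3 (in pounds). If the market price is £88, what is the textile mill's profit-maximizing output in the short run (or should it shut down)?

Produce at y = 8

Strip out fixed cost: VC = 24y - 8y^2 + y^3. Then AVC = 24 - 8y + y^2 and MC = 24 - 16y + 3y^2.
AVC is minimized where dAVC/dy = -8 + 2y = 0, at y = 4; min AVC = 24 - 8·4 + 4^2 = £8.
P = £88 exceeds min AVC = £8, so the firm stays open.
P = MC gives -64 - 16y + 3y^2 = 0, with roots -8/3 and 8. Take the larger (rising MC): y* = 8.
Check: AVC at y = 8 is £24 ≤ P, so revenue covers variable cost.
Profit = P·y − TC = 88·8 − 478 = £226.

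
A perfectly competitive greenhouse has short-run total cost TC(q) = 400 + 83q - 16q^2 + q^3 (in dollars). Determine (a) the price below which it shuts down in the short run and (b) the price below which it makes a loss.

Shutdown price = $19; break-even price = $63

Shutdown price = min AVC. AVC = 83 - 16q + q^2, with vertex at q = 8 and minimum $19.
ATC = 400/q + 83 - 16q + q^2. Setting dATC/dq = −400/q^2 − 16 + 2q = 0 gives q = 10 (since 2·10^3 − 16·10^2 = 400).
min ATC = 400/10 + 83 − 16·10 + 10^2 = $63. That is the break-even price.
For $19 ≤ P < $63 the firm produces at a loss; below $19 it shuts down.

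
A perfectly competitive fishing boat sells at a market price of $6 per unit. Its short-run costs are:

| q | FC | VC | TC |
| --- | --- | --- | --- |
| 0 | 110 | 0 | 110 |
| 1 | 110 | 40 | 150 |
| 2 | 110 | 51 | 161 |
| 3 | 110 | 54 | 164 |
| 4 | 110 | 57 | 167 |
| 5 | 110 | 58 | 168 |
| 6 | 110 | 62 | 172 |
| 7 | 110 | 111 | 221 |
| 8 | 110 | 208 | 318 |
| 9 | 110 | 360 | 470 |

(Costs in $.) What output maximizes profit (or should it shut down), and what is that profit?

Profit at each row (π = 6q − TC): q=0: -110; q=1: -144; q=2: -149; q=3: -146; q=4: -143; q=5: -138; q=6: -136; q=7: -179; q=8: -270; q=9: -416.
Profit is highest at q = 0. Equivalently, the lowest AVC in the table is 62/6 ≈ $10.33 at q = 6, and P = $6 falls below it — price never covers variable cost, so the firm shuts down and loses only its fixed cost.

q = 0 (shut down); profit = -$110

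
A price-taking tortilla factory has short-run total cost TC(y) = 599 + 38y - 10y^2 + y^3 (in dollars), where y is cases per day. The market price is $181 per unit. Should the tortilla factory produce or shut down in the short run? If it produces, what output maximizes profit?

Strip out fixed cost: VC = 38y - 10y^2 + y^3. Then AVC = 38 - 10y + y^2 and MC = 38 - 20y + 3y^2.
The AVC parabola has its vertex at y = 10/2 = 5, where AVC = 38 - 10·5 + 5^2 = $13.
Since P = $181 ≥ min AVC = $13, price covers variable cost and the firm should produce.
Set P = MC: 181 = 38 - 20y + 3y^2 → -143 - 20y + 3y^2 = 0. The roots are y = -13/3 and y = 11; the profit-maximizing output is on the rising part of MC, so y* = 11.
Check: AVC at y = 11 is $49 ≤ P, so revenue covers variable cost.
Profit = P·y − TC = 181·11 − 1138 = $853.

Produce at y = 11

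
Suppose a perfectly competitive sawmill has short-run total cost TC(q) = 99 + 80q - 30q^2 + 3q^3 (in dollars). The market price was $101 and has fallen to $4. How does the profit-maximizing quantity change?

Output falls from 7 to 0 (the firm shuts down)

AVC = 80 - 30q + 3q^2, minimized at q = 5 where min AVC = $5. MC = 80 - 60q + 9q^2.
At P = $101 ≥ min AVC, set P = MC on the rising branch: q = 7.
At P = $4 < min AVC = $5, price no longer covers variable cost at any output, so the firm shuts down: q = 0.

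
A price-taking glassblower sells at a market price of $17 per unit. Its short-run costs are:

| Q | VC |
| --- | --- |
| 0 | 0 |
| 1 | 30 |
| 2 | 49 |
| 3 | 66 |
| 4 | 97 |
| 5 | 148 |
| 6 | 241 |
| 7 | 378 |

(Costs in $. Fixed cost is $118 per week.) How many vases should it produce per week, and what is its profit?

Q = 0 (shut down); profit = -$118

Profit at each row (π = 17Q − TC): Q=0: -118; Q=1: -131; Q=2: -133; Q=3: -133; Q=4: -147; Q=5: -181; Q=6: -257; Q=7: -377.
Profit is highest at Q = 0. Equivalently, the lowest AVC in the table is 66/3 ≈ $22 at Q = 3, and P = $17 falls below it — price never covers variable cost, so the firm shuts down and loses only its fixed cost.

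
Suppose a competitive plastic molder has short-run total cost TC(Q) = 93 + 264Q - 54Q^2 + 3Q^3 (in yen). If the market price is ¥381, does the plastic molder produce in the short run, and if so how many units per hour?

Produce at Q = 13

From TC, MC = TC'(Q) = 264 - 108Q + 9Q^2 and AVC = VC/Q = 264 - 54Q + 3Q^2.
The AVC parabola has its vertex at Q = 54/6 = 9, where AVC = 264 - 54·9 + 3·9^2 = ¥21.
P = ¥381 exceeds min AVC = ¥21, so the firm stays open.
Set P = MC: 381 = 264 - 108Q + 9Q^2 → -117 - 108Q + 9Q^2 = 0. The roots are Q = -1 and Q = 13; the profit-maximizing output is on the rising part of MC, so Q* = 13.
Check: AVC at Q = 13 is ¥69 ≤ P, so revenue covers variable cost.
Profit = P·Q − TC = 381·13 − 990 = ¥3963.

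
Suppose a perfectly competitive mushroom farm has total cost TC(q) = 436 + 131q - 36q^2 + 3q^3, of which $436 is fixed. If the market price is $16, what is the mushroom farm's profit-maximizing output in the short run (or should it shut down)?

Shut down

Strip out fixed cost: VC = 131q - 36q^2 + 3q^3. Then AVC = 131 - 36q + 3q^2 and MC = 131 - 72q + 9q^2.
AVC hits its minimum where MC = AVC, at q = 6, giving min AVC = 131 - 36·6 + 3·6^2 = $23.
With P < min AVC ($16 < $23), every unit sold adds to the loss.
Shutting down limits the loss to fixed cost, $436.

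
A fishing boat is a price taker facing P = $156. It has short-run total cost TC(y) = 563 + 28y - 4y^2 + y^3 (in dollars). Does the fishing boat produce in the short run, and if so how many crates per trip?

From TC, MC = TC'(y) = 28 - 8y + 3y^2 and AVC = VC/y = 28 - 4y + y^2.
AVC hits its minimum where MC = AVC, at y = 2, giving min AVC = 28 - 4·2 + 2^2 = $24.
Since P = $156 ≥ min AVC = $24, price covers variable cost and the firm should produce.
P = MC gives -128 - 8y + 3y^2 = 0, with roots -16/3 and 8. Take the larger (rising MC): y* = 8.
Check: AVC at y = 8 is $60 ≤ P, so revenue covers variable cost.
Profit = P·y − TC = 156·8 − 1043 = $205.

Produce at y = 8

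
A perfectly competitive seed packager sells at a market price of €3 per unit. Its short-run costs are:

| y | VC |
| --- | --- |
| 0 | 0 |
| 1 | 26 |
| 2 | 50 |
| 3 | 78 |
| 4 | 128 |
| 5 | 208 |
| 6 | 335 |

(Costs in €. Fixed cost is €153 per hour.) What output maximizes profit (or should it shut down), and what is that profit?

y = 0 (shut down); profit = -€153

Profit at each row (π = 3y − TC): y=0: -153; y=1: -176; y=2: -197; y=3: -222; y=4: -269; y=5: -346; y=6: -470.
Profit is highest at y = 0. Equivalently, the lowest AVC in the table is 50/2 ≈ €25 at y = 2, and P = €3 falls below it — price never covers variable cost, so the firm shuts down and loses only its fixed cost.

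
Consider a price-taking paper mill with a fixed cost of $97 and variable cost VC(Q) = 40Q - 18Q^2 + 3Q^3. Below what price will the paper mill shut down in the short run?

The shutdown price is the minimum of AVC. VC = 40Q - 18Q^2 + 3Q^3, so AVC = 40 - 18Q + 3Q^2.
dAVC/dQ = -18 + 6Q = 0 gives Q = 3. min AVC = 40 - 18·3 + 3·3^2 = 13.
So the shutdown price is $13.

$13 per unit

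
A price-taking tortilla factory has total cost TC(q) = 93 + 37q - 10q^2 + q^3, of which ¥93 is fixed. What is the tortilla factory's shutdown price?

¥12 per unit

The shutdown price is the minimum of AVC. VC = 37q - 10q^2 + q^3, so AVC = 37 - 10q + q^2.
dAVC/dq = -10 + 2q = 0 gives q = 5. min AVC = 37 - 10·5 + 5^2 = 12.
The firm shuts down for any P below ¥12.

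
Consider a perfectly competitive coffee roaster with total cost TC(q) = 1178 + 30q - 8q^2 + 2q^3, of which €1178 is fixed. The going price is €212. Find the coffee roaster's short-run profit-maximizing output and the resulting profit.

Profit = -€198 at q = 7

AVC = 30 - 8q + 2q^2; min AVC = €22 at q = 2. Since P = €212 ≥ min AVC, the firm produces.
MC = 30 - 16q + 6q^2. Setting P = MC and taking the root on the rising branch gives q* = 7.
TR = 212·7 = 1484. TC = 1178 + 504 = 1682. Profit = 1484 − 1682 = -€198.
That loss of €198 beats the €1178 the firm would lose by shutting down; producing recovers €980 of fixed cost.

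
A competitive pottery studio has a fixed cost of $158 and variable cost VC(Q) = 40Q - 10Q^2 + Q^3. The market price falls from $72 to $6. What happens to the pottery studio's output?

AVC = 40 - 10Q + Q^2, minimized at Q = 5 where min AVC = $15. MC = 40 - 20Q + 3Q^2.
With P = $72 above the shutdown price, P = MC gives Q = 8.
At P = $6 < min AVC = $15, price no longer covers variable cost at any output, so the firm shuts down: Q = 0.

Output falls from 8 to 0 (the firm shuts down)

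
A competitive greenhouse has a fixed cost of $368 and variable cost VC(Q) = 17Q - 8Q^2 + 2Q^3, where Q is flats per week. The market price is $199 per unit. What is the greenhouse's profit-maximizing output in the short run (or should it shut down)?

Produce at Q = 7

Variable cost is VC = 17Q - 8Q^2 + 2Q^3, so AVC = VC/Q = 17 - 8Q + 2Q^2 and MC = dTC/dQ = 17 - 16Q + 6Q^2.
The AVC parabola has its vertex at Q = 8/4 = 2, where AVC = 17 - 8·2 + 2·2^2 = $9.
P = $199 exceeds min AVC = $9, so the firm stays open.
Set P = MC: 199 = 17 - 16Q + 6Q^2 → -182 - 16Q + 6Q^2 = 0. The roots are Q = -13/3 and Q = 7; the profit-maximizing output is on the rising part of MC, so Q* = 7.
Check: AVC at Q = 7 is $59 ≤ P, so revenue covers variable cost.
Profit = P·Q − TC = 199·7 − 781 = $612.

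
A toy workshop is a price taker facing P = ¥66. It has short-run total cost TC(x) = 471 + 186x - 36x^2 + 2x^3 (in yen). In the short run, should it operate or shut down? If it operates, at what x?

Produce at x = 10

Variable cost is VC = 186x - 36x^2 + 2x^3, so AVC = VC/x = 186 - 36x + 2x^2 and MC = dTC/dx = 186 - 72x + 6x^2.
AVC hits its minimum where MC = AVC, at x = 9, giving min AVC = 186 - 36·9 + 2·9^2 = ¥24.
Because ¥66 ≥ ¥24, revenue can cover variable cost; the firm operates.
Set P = MC: 66 = 186 - 72x + 6x^2 → 120 - 72x + 6x^2 = 0. The roots are x = 2 and x = 10; the profit-maximizing output is on the rising part of MC, so x* = 10.
Check: AVC at x = 10 is ¥26 ≤ P, so revenue covers variable cost.
Profit = P·x − TC = 66·10 − 731 = -¥71, a loss, but smaller than the ¥471 fixed cost the firm would lose by shutting down.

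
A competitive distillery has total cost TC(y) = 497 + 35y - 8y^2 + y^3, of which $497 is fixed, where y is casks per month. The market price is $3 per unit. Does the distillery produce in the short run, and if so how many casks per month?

Shut down

Variable cost is VC = 35y - 8y^2 + y^3, so AVC = VC/y = 35 - 8y + y^2 and MC = dTC/dy = 35 - 16y + 3y^2.
AVC is minimized where dAVC/dy = -8 + 2y = 0, at y = 4; min AVC = 35 - 8·4 + 4^2 = $19.
P = $3 lies below min AVC = $19; no output level covers variable cost.
Best response: produce nothing and absorb the $497 fixed cost.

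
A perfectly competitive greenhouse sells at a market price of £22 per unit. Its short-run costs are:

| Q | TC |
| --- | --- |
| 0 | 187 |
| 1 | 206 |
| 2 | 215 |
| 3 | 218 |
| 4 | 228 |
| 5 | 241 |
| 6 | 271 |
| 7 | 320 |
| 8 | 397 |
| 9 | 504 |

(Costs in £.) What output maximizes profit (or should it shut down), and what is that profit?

Q = 5; profit = -£131

Profit at each row (π = 22Q − TC): Q=0: -187; Q=1: -184; Q=2: -171; Q=3: -152; Q=4: -140; Q=5: -131; Q=6: -139; Q=7: -166; Q=8: -221; Q=9: -306.
Profit is maximized at Q = 5. AVC there is 54/5 = £10.80 ≤ P, so producing beats shutting down (which would give -£187).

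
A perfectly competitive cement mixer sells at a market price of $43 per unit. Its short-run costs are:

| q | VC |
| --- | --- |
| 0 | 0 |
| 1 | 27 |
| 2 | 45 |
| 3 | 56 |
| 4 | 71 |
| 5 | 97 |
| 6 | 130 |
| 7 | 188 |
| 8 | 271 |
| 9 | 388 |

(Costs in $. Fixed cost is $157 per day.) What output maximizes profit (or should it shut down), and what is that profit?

Compute π = P·q − TC at each output: q=0: -157; q=1: -141; q=2: -116; q=3: -84; q=4: -56; q=5: -39; q=6: -29; q=7: -44; q=8: -84; q=9: -158.
Profit is maximized at q = 6. AVC there is 130/6 = $21.67 ≤ P, so producing beats shutting down (which would give -$157).

q = 6; profit = -$29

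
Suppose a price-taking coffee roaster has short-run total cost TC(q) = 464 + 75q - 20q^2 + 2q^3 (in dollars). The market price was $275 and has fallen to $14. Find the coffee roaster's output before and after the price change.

AVC = 75 - 20q + 2q^2, minimized at q = 5 where min AVC = $25. MC = 75 - 40q + 6q^2.
At P = $275 ≥ min AVC, set P = MC on the rising branch: q = 10.
At P = $14 < min AVC = $25, price no longer covers variable cost at any output, so the firm shuts down: q = 0.

Output falls from 10 to 0 (the firm shuts down)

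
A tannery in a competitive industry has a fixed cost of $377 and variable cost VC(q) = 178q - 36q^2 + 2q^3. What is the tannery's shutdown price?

Short-run supply begins at min AVC. From VC = 178q - 36q^2 + 2q^3, AVC = 178 - 36q + 2q^2.
At the minimum of AVC, MC = AVC. MC = 178 - 72q + 6q^2; setting MC = AVC gives 4q^2 - 36q = 0, so q = 9. min AVC = 16.
For P < $16 the firm produces nothing.

$16 per unit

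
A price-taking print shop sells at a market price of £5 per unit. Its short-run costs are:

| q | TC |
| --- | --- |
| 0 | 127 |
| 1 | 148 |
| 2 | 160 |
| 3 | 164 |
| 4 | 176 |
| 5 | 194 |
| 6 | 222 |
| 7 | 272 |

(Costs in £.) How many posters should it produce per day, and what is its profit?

Tabulate TR − TC: q=0: -127; q=1: -143; q=2: -150; q=3: -149; q=4: -156; q=5: -169; q=6: -192; q=7: -237.
Profit is highest at q = 0. Equivalently, the lowest AVC in the table is 49/4 ≈ £12.25 at q = 4, and P = £5 falls below it — price never covers variable cost, so the firm shuts down and loses only its fixed cost.

q = 0 (shut down); profit = -£127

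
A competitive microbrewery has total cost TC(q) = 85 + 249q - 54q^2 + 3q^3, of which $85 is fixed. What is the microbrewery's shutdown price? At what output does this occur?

$6 per unit, at q = 9

Short-run supply begins at min AVC. From VC = 249q - 54q^2 + 3q^3, AVC = 249 - 54q + 3q^2.
dAVC/dq = -54 + 6q = 0 gives q = 9. min AVC = 249 - 54·9 + 3·9^2 = 6.
So the shutdown price is $6.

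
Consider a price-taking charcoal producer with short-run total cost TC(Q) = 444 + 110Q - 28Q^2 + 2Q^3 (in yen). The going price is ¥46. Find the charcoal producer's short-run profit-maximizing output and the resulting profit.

Profit = -¥188 at Q = 8

AVC = 110 - 28Q + 2Q^2 has its minimum ¥12 at Q = 7; price ¥46 clears that bar, so the firm operates.
With MC = 110 - 56Q + 6Q^2, P = MC on the upward-sloping part at Q* = 8.
TR = 46·8 = 368. TC = 444 + 112 = 556. Profit = 368 − 556 = -¥188.
Shutting down would mean losing the fixed cost of ¥444, so operating at a loss of ¥188 is better by ¥256.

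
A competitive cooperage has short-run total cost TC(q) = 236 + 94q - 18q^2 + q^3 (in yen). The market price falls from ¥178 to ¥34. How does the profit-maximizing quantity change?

AVC = 94 - 18q + q^2, minimized at q = 9 where min AVC = ¥13. MC = 94 - 36q + 3q^2.
With P = ¥178 above the shutdown price, P = MC gives q = 14.
At P = ¥34 ≥ min AVC, set P = MC: q = 10. The firm stays open but cuts output.

Output falls from 14 to 10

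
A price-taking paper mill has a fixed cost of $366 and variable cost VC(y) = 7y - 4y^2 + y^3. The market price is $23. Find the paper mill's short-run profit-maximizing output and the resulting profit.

Profit = -$302 at y = 4

AVC = 7 - 4y + y^2; min AVC = $3 at y = 2. Since P = $23 ≥ min AVC, the firm produces.
With MC = 7 - 8y + 3y^2, P = MC on the upward-sloping part at y* = 4.
TR = 23·4 = 92. TC = 366 + 28 = 394. Profit = 92 − 394 = -$302.
That loss of $302 beats the $366 the firm would lose by shutting down; producing recovers $64 of fixed cost.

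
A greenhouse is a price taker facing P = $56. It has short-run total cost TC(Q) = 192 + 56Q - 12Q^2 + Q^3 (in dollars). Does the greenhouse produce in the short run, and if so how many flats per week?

Produce at Q = 8

Strip out fixed cost: VC = 56Q - 12Q^2 + Q^3. Then AVC = 56 - 12Q + Q^2 and MC = 56 - 24Q + 3Q^2.
AVC is minimized where dAVC/dQ = -12 + 2Q = 0, at Q = 6; min AVC = 56 - 12·6 + 6^2 = $20.
P = $56 exceeds min AVC = $20, so the firm stays open.
P = MC gives -24Q + 3Q^2 = 0, with roots 0 and 8. Take the larger (rising MC): Q* = 8.
Check: AVC at Q = 8 is $24 ≤ P, so revenue covers variable cost.
Profit = P·Q − TC = 56·8 − 384 = $64.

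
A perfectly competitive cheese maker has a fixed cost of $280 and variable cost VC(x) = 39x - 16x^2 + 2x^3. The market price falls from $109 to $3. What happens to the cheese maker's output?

AVC = 39 - 16x + 2x^2, minimized at x = 4 where min AVC = $7. MC = 39 - 32x + 6x^2.
With P = $109 above the shutdown price, P = MC gives x = 7.
At P = $3 < min AVC = $7, price no longer covers variable cost at any output, so the firm shuts down: x = 0.

Output falls from 7 to 0 (the firm shuts down)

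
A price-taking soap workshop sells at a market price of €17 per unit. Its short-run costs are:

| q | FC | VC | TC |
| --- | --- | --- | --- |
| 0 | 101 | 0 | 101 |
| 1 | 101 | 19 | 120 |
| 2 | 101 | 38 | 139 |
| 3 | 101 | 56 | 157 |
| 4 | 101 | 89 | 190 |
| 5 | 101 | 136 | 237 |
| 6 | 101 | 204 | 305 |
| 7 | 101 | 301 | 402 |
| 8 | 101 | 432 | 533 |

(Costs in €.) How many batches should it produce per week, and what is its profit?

Compute π = P·q − TC at each output: q=0: -101; q=1: -103; q=2: -105; q=3: -106; q=4: -122; q=5: -152; q=6: -203; q=7: -283; q=8: -397.
Profit is highest at q = 0. Equivalently, the lowest AVC in the table is 56/3 ≈ €18.67 at q = 3, and P = €17 falls below it — price never covers variable cost, so the firm shuts down and loses only its fixed cost.

q = 0 (shut down); profit = -€101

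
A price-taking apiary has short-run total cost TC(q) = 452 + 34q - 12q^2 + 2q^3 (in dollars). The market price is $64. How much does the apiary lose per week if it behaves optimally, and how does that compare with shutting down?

Profit = -$252 at q = 5

AVC = 34 - 12q + 2q^2; min AVC = $16 at q = 3. Since P = $64 ≥ min AVC, the firm produces.
With MC = 34 - 24q + 6q^2, P = MC on the upward-sloping part at q* = 5.
TR = 64·5 = 320. TC = 452 + 120 = 572. Profit = 320 − 572 = -$252.
By producing, the firm covers all variable cost plus $200 of fixed cost; shutting down would lose the full $452.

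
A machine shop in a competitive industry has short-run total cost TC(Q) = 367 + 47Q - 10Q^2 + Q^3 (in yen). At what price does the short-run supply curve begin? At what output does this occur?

The shutdown price is the minimum of AVC. VC = 47Q - 10Q^2 + Q^3, so AVC = 47 - 10Q + Q^2.
At the minimum of AVC, MC = AVC. MC = 47 - 20Q + 3Q^2; setting MC = AVC gives 2Q^2 - 10Q = 0, so Q = 5. min AVC = 22.
The firm shuts down for any P below ¥22.

¥22 per unit, at Q = 5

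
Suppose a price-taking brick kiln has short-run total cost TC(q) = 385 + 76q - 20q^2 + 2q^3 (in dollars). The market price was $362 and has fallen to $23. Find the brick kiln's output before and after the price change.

MC = 76 - 40q + 6q^2; the shutdown threshold is min AVC = $26 (at q = 5).
At P = $362 ≥ min AVC, set P = MC on the rising branch: q = 11.
At P = $23 < min AVC = $26, price no longer covers variable cost at any output, so the firm shuts down: q = 0.

Output falls from 11 to 0 (the firm shuts down)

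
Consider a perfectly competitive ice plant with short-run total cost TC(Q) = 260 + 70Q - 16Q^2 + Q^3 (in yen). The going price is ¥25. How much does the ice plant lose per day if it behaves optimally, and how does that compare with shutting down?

AVC = 70 - 16Q + Q^2; min AVC = ¥6 at Q = 8. Since P = ¥25 ≥ min AVC, the firm produces.
MC = 70 - 32Q + 3Q^2. Setting P = MC and taking the root on the rising branch gives Q* = 9.
TR = 25·9 = 225. TC = 260 + 63 = 323. Profit = 225 − 323 = -¥98.
That loss of ¥98 beats the ¥260 the firm would lose by shutting down; producing recovers ¥162 of fixed cost.

Profit = -¥98 at Q = 9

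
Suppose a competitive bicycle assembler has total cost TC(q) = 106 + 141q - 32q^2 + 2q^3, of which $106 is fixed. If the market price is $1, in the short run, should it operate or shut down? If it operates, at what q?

From TC, MC = TC'(q) = 141 - 64q + 6q^2 and AVC = VC/q = 141 - 32q + 2q^2.
The AVC parabola has its vertex at q = 32/4 = 8, where AVC = 141 - 32·8 + 2·8^2 = $13.
With P < min AVC ($1 < $13), every unit sold adds to the loss.
The firm minimizes its loss by shutting down and losing only its fixed cost of $106.

Shut down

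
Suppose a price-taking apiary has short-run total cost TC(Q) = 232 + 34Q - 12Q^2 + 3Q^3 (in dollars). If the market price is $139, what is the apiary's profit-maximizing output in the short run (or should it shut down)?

Produce at Q = 5

Strip out fixed cost: VC = 34Q - 12Q^2 + 3Q^3. Then AVC = 34 - 12Q + 3Q^2 and MC = 34 - 24Q + 9Q^2.
AVC hits its minimum where MC = AVC, at Q = 2, giving min AVC = 34 - 12·2 + 3·2^2 = $22.
P = $139 exceeds min AVC = $22, so the firm stays open.
Set P = MC: 139 = 34 - 24Q + 9Q^2 → -105 - 24Q + 9Q^2 = 0. The roots are Q = -7/3 and Q = 5; the profit-maximizing output is on the rising part of MC, so Q* = 5.
Check: AVC at Q = 5 is $49 ≤ P, so revenue covers variable cost.
Profit = P·Q − TC = 139·5 − 477 = $218.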